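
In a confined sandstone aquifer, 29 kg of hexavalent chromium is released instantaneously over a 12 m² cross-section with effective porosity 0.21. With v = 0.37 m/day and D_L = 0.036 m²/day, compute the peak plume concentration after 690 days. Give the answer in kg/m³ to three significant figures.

0.651 kg/m³

The peak of an instantaneous 1D plume sits at x = vt; there the Gaussian factor is 1 and C_max = M/(n_e·A·√(4πDt)), where n_e·A is the pore area the mass is dissolved in.
√(4πDt) = √(4π × 0.036 × 690) = 17.67 m, so C_max = 29/(0.21 × 12 × 17.67) = 0.651 kg/m³.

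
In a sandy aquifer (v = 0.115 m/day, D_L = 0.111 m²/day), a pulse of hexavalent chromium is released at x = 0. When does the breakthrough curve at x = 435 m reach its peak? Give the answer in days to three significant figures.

For the 1D instantaneous-source solution, setting ∂C/∂t = 0 at fixed x gives v²t² + 2Dt − x² = 0, so t = (√(D² + v²x²) − D)/v².
√(D² + v²x²) = √(0.111² + 0.115² × 435²) = 50.03; v² = 0.013225.
t = (50.03 − 0.111)/0.013225 = 3770 days (vs. the pure-advection estimate x/v = 3780 d).

3770 days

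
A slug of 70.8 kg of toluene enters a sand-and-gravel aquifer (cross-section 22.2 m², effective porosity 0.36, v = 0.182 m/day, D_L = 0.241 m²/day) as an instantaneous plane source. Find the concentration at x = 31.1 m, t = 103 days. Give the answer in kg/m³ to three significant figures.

For an instantaneous plane source, C(x,t) = M/(n_e·A·√(4πDt)) · exp(−(x−vt)²/(4Dt)), with n_e·A the pore (flow) area.
Plume center vt = 0.182 × 103 = 18.746 m, so the well at 31.1 m is 12.354 m downgradient of the peak.
√(4πDt) = 17.66 m, giving peak height M/(n_e·A·√(4πDt)) = 70.8/(0.36 × 22.2 × 17.66) = 0.5016 kg/m³.
(x−vt)²/(4Dt) = (12.354)²/(4 × 0.241 × 103) = 1.537; exp(−1.537) = 0.2150.
C = 0.5016 × 0.2150 = 0.108 kg/m³.

0.108 kg/m³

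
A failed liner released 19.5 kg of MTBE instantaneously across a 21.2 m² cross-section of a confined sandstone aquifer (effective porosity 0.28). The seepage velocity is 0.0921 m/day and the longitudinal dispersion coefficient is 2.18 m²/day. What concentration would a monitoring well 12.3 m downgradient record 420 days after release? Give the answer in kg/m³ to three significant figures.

0.0253 kg/m³

For an instantaneous plane source, C(x,t) = M/(n_e·A·√(4πDt)) · exp(−(x−vt)²/(4Dt)), with n_e·A the pore (flow) area.
Plume center vt = 0.0921 × 420 = 38.682 m, so the well at 12.3 m is 26.382 m upgradient of the peak.
√(4πDt) = 107.3 m, giving peak height M/(n_e·A·√(4πDt)) = 19.5/(0.28 × 21.2 × 107.3) = 0.03062 kg/m³.
(x−vt)²/(4Dt) = (-26.382)²/(4 × 2.18 × 420) = 0.1900; exp(−0.1900) = 0.8270.
C = 0.03062 × 0.8270 = 0.0253 kg/m³.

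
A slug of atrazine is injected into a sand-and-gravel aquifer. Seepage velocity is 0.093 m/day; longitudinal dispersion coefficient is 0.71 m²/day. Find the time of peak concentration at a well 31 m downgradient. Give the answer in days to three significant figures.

261 days

For the 1D instantaneous-source solution, setting ∂C/∂t = 0 at fixed x gives v²t² + 2Dt − x² = 0, so t = (√(D² + v²x²) − D)/v².
√(D² + v²x²) = √(0.71² + 0.093² × 31²) = 2.969; v² = 0.008649.
t = (2.969 − 0.71)/0.008649 = 261 days (vs. the pure-advection estimate x/v = 333 d).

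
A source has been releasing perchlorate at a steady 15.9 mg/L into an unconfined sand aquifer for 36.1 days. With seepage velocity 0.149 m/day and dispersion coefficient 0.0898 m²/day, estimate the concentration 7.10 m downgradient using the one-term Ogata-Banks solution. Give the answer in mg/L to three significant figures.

3.97 mg/L

For a continuous step input, C/C₀ ≈ ½·erfc((x−vt)/(2√(Dt))).
vt = 0.149 × 36.1 = 5.3789 m and 2√(Dt) = 2√(0.0898 × 36.1) = 3.601 m.
Argument (x−vt)/(2√(Dt)) = (7.10 − 5.3789)/3.601 = 0.4780; ½·erfc(0.4780) = 0.2495.
C = 15.9 × 0.2495 = 3.97 mg/L.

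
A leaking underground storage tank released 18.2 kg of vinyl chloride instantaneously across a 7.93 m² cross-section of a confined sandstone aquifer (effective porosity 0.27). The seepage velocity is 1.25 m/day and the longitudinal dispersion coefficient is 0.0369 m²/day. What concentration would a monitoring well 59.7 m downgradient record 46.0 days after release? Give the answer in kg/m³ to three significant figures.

For an instantaneous plane source, C(x,t) = M/(n_e·A·√(4πDt)) · exp(−(x−vt)²/(4Dt)), with n_e·A the pore (flow) area.
Plume center vt = 1.25 × 46.0 = 57.5 m, so the well at 59.7 m is 2.2 m downgradient of the peak.
√(4πDt) = 4.618 m, giving peak height M/(n_e·A·√(4πDt)) = 18.2/(0.27 × 7.93 × 4.618) = 1.841 kg/m³.
(x−vt)²/(4Dt) = (2.2)²/(4 × 0.0369 × 46.0) = 0.7129; exp(−0.7129) = 0.4902.
C = 1.841 × 0.4902 = 0.902 kg/m³.

0.902 kg/m³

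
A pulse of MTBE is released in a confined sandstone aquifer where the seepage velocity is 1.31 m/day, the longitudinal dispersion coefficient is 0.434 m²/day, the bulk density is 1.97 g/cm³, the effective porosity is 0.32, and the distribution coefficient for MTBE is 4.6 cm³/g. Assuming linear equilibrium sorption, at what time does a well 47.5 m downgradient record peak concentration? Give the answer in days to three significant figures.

1060 days

Retardation factor R = 1 + ρ_b·K_d/n = 1 + 1.97 × 4.6/0.32 = 29.32.
Sorption retards both mechanisms: v_R = v/R = 0.04468 m/day, D_R = D/R = 0.01480 m²/day.
Peak time from v_R²t² + 2D_R t − x² = 0: t = (√(D_R² + v_R²x²) − D_R)/v_R².
√(D_R² + v_R²x²) = √(0.01480² + 0.04468² × 47.5²) = 2.122; v_R² = 0.001996.
t = (2.122 − 0.01480)/0.001996 = 1060 days.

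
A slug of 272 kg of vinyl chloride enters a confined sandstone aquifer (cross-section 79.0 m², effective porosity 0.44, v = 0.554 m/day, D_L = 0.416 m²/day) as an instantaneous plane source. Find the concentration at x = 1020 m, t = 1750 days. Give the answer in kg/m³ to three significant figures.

0.0341 kg/m³

For an instantaneous plane source, C(x,t) = M/(n_e·A·√(4πDt)) · exp(−(x−vt)²/(4Dt)), with n_e·A the pore (flow) area.
Plume center vt = 0.554 × 1750 = 969.5 m, so the well at 1020 m is 50.5 m downgradient of the peak.
√(4πDt) = 95.65 m, giving peak height M/(n_e·A·√(4πDt)) = 272/(0.44 × 79.0 × 95.65) = 0.08181 kg/m³.
(x−vt)²/(4Dt) = (50.5)²/(4 × 0.416 × 1750) = 0.8758; exp(−0.8758) = 0.4165.
C = 0.08181 × 0.4165 = 0.0341 kg/m³.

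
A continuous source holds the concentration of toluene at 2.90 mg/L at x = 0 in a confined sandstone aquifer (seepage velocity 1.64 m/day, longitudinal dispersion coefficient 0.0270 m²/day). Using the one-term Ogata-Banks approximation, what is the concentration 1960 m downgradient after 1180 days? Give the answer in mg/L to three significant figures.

For a continuous step input, C/C₀ ≈ ½·erfc((x−vt)/(2√(Dt))).
vt = 1.64 × 1180 = 1935.2 m and 2√(Dt) = 2√(0.0270 × 1180) = 11.29 m.
Argument (x−vt)/(2√(Dt)) = (1960 − 1935.2)/11.29 = 2.197; ½·erfc(2.197) = 0.0009449.
C = 2.90 × 0.0009449 = 0.00274 mg/L.

0.00274 mg/L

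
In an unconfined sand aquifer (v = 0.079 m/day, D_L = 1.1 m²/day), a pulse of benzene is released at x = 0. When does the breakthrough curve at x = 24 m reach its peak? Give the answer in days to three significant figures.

For the 1D instantaneous-source solution, setting ∂C/∂t = 0 at fixed x gives v²t² + 2Dt − x² = 0, so t = (√(D² + v²x²) − D)/v².
√(D² + v²x²) = √(1.1² + 0.079² × 24²) = 2.192; v² = 0.006241.
t = (2.192 − 1.1)/0.006241 = 175 days (vs. the pure-advection estimate x/v = 304 d).

175 days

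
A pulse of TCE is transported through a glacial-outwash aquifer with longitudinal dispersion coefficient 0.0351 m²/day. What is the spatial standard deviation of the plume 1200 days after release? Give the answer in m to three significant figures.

Dispersive spreading gives a Gaussian with σ² = 2Dt; advection only shifts the center.
σ = √(2 × 0.0351 × 1200) = 9.18 m.

9.18 m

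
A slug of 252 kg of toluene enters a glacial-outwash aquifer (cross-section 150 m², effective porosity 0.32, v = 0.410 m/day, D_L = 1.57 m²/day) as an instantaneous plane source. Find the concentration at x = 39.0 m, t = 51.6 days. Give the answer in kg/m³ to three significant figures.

0.0616 kg/m³

For an instantaneous plane source, C(x,t) = M/(n_e·A·√(4πDt)) · exp(−(x−vt)²/(4Dt)), with n_e·A the pore (flow) area.
Plume center vt = 0.410 × 51.6 = 21.156 m, so the well at 39.0 m is 17.844 m downgradient of the peak.
√(4πDt) = 31.91 m, giving peak height M/(n_e·A·√(4πDt)) = 252/(0.32 × 150 × 31.91) = 0.1645 kg/m³.
(x−vt)²/(4Dt) = (17.844)²/(4 × 1.57 × 51.6) = 0.9826; exp(−0.9826) = 0.3743.
C = 0.1645 × 0.3743 = 0.0616 kg/m³.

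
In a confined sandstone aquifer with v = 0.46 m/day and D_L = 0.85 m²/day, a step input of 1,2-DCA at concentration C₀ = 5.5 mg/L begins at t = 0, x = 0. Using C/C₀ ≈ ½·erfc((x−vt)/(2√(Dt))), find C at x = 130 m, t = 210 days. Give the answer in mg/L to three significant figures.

For a continuous step input, C/C₀ ≈ ½·erfc((x−vt)/(2√(Dt))).
vt = 0.46 × 210 = 96.6 m and 2√(Dt) = 2√(0.85 × 210) = 26.72 m.
Argument (x−vt)/(2√(Dt)) = (130 − 96.6)/26.72 = 1.250; ½·erfc(1.250) = 0.03855.
C = 5.5 × 0.03855 = 0.212 mg/L.

0.212 mg/L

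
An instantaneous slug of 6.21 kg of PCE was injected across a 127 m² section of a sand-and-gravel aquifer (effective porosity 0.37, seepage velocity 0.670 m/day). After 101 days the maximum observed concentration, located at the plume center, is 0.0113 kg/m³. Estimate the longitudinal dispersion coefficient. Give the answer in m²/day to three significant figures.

At the plume center C_max = M/(n_e·A·√(4πDt)), so D = M²/(4πt·(n_e·A·C_max)²).
n_e·A·C_max = 0.37 × 127 × 0.0113 = 0.5310 kg/m.
D = 6.21²/(4π × 101 × 0.5310²) = 0.108 m²/day.

0.108 m²/day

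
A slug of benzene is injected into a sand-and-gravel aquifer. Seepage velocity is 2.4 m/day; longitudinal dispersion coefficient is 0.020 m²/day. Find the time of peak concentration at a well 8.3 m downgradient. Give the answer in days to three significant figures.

For the 1D instantaneous-source solution, setting ∂C/∂t = 0 at fixed x gives v²t² + 2Dt − x² = 0, so t = (√(D² + v²x²) − D)/v².
√(D² + v²x²) = √(0.020² + 2.4² × 8.3²) = 19.92; v² = 5.76.
t = (19.92 − 0.020)/5.76 = 3.45 days (vs. the pure-advection estimate x/v = 3.46 d).

3.45 days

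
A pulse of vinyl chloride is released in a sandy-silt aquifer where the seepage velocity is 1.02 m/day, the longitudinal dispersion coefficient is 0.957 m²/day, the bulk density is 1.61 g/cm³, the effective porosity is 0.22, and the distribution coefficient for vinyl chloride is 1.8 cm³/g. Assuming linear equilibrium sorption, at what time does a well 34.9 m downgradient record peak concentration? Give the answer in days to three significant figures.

Retardation factor R = 1 + ρ_b·K_d/n = 1 + 1.61 × 1.8/0.22 = 14.17.
Sorption retards both mechanisms: v_R = v/R = 0.07198 m/day, D_R = D/R = 0.06754 m²/day.
Peak time from v_R²t² + 2D_R t − x² = 0: t = (√(D_R² + v_R²x²) − D_R)/v_R².
√(D_R² + v_R²x²) = √(0.06754² + 0.07198² × 34.9²) = 2.513; v_R² = 0.005181.
t = (2.513 − 0.06754)/0.005181 = 472 days.

472 days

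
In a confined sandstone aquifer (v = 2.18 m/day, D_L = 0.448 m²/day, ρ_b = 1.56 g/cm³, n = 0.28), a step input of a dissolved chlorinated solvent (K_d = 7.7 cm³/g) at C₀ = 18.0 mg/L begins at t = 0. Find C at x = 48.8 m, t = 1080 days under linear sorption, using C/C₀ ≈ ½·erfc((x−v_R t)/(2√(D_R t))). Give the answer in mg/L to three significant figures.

Retardation factor R = 1 + ρ_b·K_d/n = 1 + 1.56 × 7.7/0.28 = 43.90.
Sorption retards both mechanisms: v_R = v/R = 0.04966 m/day, D_R = D/R = 0.01021 m²/day.
v_R·t = 0.04966 × 1080 = 53.6328 m; 2√(D_R t) = 6.641 m; argument = (48.8 − 53.6328)/6.641 = -0.7277.
C = C₀ × ½·erfc(-0.7277) = 18.0 × 0.8483 = 15.3 mg/L.

15.3 mg/L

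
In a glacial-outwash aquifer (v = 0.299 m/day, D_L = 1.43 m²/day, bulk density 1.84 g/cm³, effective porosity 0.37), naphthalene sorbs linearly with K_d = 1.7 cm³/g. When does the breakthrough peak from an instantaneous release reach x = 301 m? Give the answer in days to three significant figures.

Retardation factor R = 1 + ρ_b·K_d/n = 1 + 1.84 × 1.7/0.37 = 9.454.
Sorption retards both mechanisms: v_R = v/R = 0.03163 m/day, D_R = D/R = 0.1513 m²/day.
Peak time from v_R²t² + 2D_R t − x² = 0: t = (√(D_R² + v_R²x²) − D_R)/v_R².
√(D_R² + v_R²x²) = √(0.1513² + 0.03163² × 301²) = 9.522; v_R² = 0.001000.
t = (9.522 − 0.1513)/0.001000 = 9370 days.

9370 days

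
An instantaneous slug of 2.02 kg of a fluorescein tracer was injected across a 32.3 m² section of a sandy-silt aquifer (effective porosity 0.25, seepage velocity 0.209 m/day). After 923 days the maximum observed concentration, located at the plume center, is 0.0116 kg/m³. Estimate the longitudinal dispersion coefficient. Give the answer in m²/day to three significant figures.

At the plume center C_max = M/(n_e·A·√(4πDt)), so D = M²/(4πt·(n_e·A·C_max)²).
n_e·A·C_max = 0.25 × 32.3 × 0.0116 = 0.09367 kg/m.
D = 2.02²/(4π × 923 × 0.09367²) = 0.0401 m²/day.

0.0401 m²/day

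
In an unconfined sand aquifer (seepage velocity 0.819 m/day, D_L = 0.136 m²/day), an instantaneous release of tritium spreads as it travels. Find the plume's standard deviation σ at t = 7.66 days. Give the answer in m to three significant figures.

Dispersive spreading gives a Gaussian with σ² = 2Dt; advection only shifts the center.
σ = √(2 × 0.136 × 7.66) = 1.44 m.

1.44 m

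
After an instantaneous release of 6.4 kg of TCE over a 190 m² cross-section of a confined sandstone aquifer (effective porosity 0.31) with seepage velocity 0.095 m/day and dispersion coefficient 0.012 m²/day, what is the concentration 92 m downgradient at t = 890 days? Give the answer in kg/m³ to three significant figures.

0.00256 kg/m³

For an instantaneous plane source, C(x,t) = M/(n_e·A·√(4πDt)) · exp(−(x−vt)²/(4Dt)), with n_e·A the pore (flow) area.
Plume center vt = 0.095 × 890 = 84.55 m, so the well at 92 m is 7.45 m downgradient of the peak.
√(4πDt) = 11.58 m, giving peak height M/(n_e·A·√(4πDt)) = 6.4/(0.31 × 190 × 11.58) = 0.009383 kg/m³.
(x−vt)²/(4Dt) = (7.45)²/(4 × 0.012 × 890) = 1.299; exp(−1.299) = 0.2728.
C = 0.009383 × 0.2728 = 0.00256 kg/m³.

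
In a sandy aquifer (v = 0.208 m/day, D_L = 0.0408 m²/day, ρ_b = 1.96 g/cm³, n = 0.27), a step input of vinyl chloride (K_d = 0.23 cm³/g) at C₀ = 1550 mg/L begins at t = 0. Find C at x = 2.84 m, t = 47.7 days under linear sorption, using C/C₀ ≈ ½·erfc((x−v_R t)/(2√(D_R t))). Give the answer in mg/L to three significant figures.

Retardation factor R = 1 + ρ_b·K_d/n = 1 + 1.96 × 0.23/0.27 = 2.670.
Sorption retards both mechanisms: v_R = v/R = 0.07790 m/day, D_R = D/R = 0.01528 m²/day.
v_R·t = 0.07790 × 47.7 = 3.71583 m; 2√(D_R t) = 1.707 m; argument = (2.84 − 3.71583)/1.707 = -0.5131.
C = C₀ × ½·erfc(-0.5131) = 1550 × 0.7660 = 1190 mg/L.

1190 mg/L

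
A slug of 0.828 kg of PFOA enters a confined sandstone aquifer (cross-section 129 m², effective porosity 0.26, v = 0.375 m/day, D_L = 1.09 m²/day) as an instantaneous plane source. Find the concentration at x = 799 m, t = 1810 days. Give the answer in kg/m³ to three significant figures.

2.51e-05 kg/m³

For an instantaneous plane source, C(x,t) = M/(n_e·A·√(4πDt)) · exp(−(x−vt)²/(4Dt)), with n_e·A the pore (flow) area.
Plume center vt = 0.375 × 1810 = 678.75 m, so the well at 799 m is 120.25 m downgradient of the peak.
√(4πDt) = 157.5 m, giving peak height M/(n_e·A·√(4πDt)) = 0.828/(0.26 × 129 × 157.5) = 0.0001567 kg/m³.
(x−vt)²/(4Dt) = (120.25)²/(4 × 1.09 × 1810) = 1.832; exp(−1.832) = 0.1601.
C = 0.0001567 × 0.1601 = 2.51e-05 kg/m³.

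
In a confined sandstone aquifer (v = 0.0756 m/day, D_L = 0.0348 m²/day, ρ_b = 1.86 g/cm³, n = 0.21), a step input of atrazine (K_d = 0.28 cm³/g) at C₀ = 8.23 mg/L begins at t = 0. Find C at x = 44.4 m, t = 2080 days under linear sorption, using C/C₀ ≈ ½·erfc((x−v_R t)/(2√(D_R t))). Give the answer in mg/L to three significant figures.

4.51 mg/L

Retardation factor R = 1 + ρ_b·K_d/n = 1 + 1.86 × 0.28/0.21 = 3.480.
Sorption retards both mechanisms: v_R = v/R = 0.02172 m/day, D_R = D/R = 0.01000 m²/day.
v_R·t = 0.02172 × 2080 = 45.1776 m; 2√(D_R t) = 9.121 m; argument = (44.4 − 45.1776)/9.121 = -0.08525.
C = C₀ × ½·erfc(-0.08525) = 8.23 × 0.5480 = 4.51 mg/L.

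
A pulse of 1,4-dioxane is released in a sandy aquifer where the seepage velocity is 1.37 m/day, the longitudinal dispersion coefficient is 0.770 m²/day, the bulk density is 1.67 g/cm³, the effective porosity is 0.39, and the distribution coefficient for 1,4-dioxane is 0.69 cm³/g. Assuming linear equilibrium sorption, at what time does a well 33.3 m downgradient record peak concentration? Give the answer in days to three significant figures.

Retardation factor R = 1 + ρ_b·K_d/n = 1 + 1.67 × 0.69/0.39 = 3.955.
Sorption retards both mechanisms: v_R = v/R = 0.3464 m/day, D_R = D/R = 0.1947 m²/day.
Peak time from v_R²t² + 2D_R t − x² = 0: t = (√(D_R² + v_R²x²) − D_R)/v_R².
√(D_R² + v_R²x²) = √(0.1947² + 0.3464² × 33.3²) = 11.54; v_R² = 0.1200.
t = (11.54 − 0.1947)/0.1200 = 94.5 days.

94.5 days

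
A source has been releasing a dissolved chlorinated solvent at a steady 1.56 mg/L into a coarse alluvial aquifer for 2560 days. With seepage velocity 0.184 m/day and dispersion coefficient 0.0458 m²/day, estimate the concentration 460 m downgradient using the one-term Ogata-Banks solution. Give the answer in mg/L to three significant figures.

1.19 mg/L

For a continuous step input, C/C₀ ≈ ½·erfc((x−vt)/(2√(Dt))).
vt = 0.184 × 2560 = 471.04 m and 2√(Dt) = 2√(0.0458 × 2560) = 21.66 m.
Argument (x−vt)/(2√(Dt)) = (460 − 471.04)/21.66 = -0.5097; ½·erfc(-0.5097) = 0.7645.
C = 1.56 × 0.7645 = 1.19 mg/L.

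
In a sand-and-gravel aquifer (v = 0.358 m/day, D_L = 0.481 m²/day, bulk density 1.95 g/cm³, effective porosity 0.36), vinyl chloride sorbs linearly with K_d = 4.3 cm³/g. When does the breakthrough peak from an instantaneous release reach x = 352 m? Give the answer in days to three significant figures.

23800 days

Retardation factor R = 1 + ρ_b·K_d/n = 1 + 1.95 × 4.3/0.36 = 24.29.
Sorption retards both mechanisms: v_R = v/R = 0.01474 m/day, D_R = D/R = 0.01980 m²/day.
Peak time from v_R²t² + 2D_R t − x² = 0: t = (√(D_R² + v_R²x²) − D_R)/v_R².
√(D_R² + v_R²x²) = √(0.01980² + 0.01474² × 352²) = 5.189; v_R² = 0.0002173.
t = (5.189 − 0.01980)/0.0002173 = 23800 days.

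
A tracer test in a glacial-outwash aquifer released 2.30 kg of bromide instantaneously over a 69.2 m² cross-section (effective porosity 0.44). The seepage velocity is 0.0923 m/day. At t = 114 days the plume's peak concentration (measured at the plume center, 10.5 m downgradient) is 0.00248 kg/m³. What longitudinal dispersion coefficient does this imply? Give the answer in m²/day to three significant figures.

At the plume center C_max = M/(n_e·A·√(4πDt)), so D = M²/(4πt·(n_e·A·C_max)²).
n_e·A·C_max = 0.44 × 69.2 × 0.00248 = 0.07551 kg/m.
D = 2.30²/(4π × 114 × 0.07551²) = 0.648 m²/day.

0.648 m²/day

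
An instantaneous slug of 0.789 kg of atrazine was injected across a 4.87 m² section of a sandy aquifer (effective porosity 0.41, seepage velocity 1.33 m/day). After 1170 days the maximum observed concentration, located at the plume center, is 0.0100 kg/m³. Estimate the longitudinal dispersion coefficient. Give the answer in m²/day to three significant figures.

At the plume center C_max = M/(n_e·A·√(4πDt)), so D = M²/(4πt·(n_e·A·C_max)²).
n_e·A·C_max = 0.41 × 4.87 × 0.0100 = 0.01997 kg/m.
D = 0.789²/(4π × 1170 × 0.01997²) = 0.106 m²/day.

0.106 m²/day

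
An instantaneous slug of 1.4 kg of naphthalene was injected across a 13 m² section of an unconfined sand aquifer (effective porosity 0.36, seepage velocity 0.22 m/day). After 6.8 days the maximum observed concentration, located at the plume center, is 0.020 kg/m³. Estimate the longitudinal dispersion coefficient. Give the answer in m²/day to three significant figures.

2.62 m²/day

At the plume center C_max = M/(n_e·A·√(4πDt)), so D = M²/(4πt·(n_e·A·C_max)²).
n_e·A·C_max = 0.36 × 13 × 0.020 = 0.09360 kg/m.
D = 1.4²/(4π × 6.8 × 0.09360²) = 2.62 m²/day.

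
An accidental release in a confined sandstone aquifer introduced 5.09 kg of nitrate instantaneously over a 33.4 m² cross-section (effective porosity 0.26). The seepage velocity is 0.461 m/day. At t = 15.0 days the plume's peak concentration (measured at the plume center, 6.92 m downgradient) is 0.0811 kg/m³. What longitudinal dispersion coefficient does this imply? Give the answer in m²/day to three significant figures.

At the plume center C_max = M/(n_e·A·√(4πDt)), so D = M²/(4πt·(n_e·A·C_max)²).
n_e·A·C_max = 0.26 × 33.4 × 0.0811 = 0.7043 kg/m.
D = 5.09²/(4π × 15.0 × 0.7043²) = 0.277 m²/day.

0.277 m²/day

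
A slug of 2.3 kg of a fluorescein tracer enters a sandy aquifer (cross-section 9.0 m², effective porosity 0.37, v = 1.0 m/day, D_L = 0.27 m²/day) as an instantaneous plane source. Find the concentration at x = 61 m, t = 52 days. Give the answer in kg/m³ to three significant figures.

0.0123 kg/m³

For an instantaneous plane source, C(x,t) = M/(n_e·A·√(4πDt)) · exp(−(x−vt)²/(4Dt)), with n_e·A the pore (flow) area.
Plume center vt = 1.0 × 52 = 52 m, so the well at 61 m is 9 m downgradient of the peak.
√(4πDt) = 13.28 m, giving peak height M/(n_e·A·√(4πDt)) = 2.3/(0.37 × 9.0 × 13.28) = 0.05201 kg/m³.
(x−vt)²/(4Dt) = (9)²/(4 × 0.27 × 52) = 1.442; exp(−1.442) = 0.2365.
C = 0.05201 × 0.2365 = 0.0123 kg/m³.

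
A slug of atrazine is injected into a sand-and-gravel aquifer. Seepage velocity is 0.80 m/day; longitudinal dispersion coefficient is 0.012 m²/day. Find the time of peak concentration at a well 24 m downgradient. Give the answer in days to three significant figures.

For the 1D instantaneous-source solution, setting ∂C/∂t = 0 at fixed x gives v²t² + 2Dt − x² = 0, so t = (√(D² + v²x²) − D)/v².
√(D² + v²x²) = √(0.012² + 0.80² × 24²) = 19.20; v² = 0.64.
t = (19.20 − 0.012)/0.64 = 30.0 days (vs. the pure-advection estimate x/v = 30.0 d).

30.0 days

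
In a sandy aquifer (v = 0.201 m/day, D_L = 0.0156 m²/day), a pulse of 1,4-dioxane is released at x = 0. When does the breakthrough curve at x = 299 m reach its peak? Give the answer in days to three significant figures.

For the 1D instantaneous-source solution, setting ∂C/∂t = 0 at fixed x gives v²t² + 2Dt − x² = 0, so t = (√(D² + v²x²) − D)/v².
√(D² + v²x²) = √(0.0156² + 0.201² × 299²) = 60.10; v² = 0.040401.
t = (60.10 − 0.0156)/0.040401 = 1490 days (vs. the pure-advection estimate x/v = 1490 d).

1490 days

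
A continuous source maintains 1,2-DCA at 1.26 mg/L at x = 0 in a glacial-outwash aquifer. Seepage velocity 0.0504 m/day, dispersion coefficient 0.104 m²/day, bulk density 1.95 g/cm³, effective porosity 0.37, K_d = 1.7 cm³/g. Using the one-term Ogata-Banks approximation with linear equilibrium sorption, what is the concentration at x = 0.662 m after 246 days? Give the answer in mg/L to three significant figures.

0.758 mg/L

Retardation factor R = 1 + ρ_b·K_d/n = 1 + 1.95 × 1.7/0.37 = 9.959.
Sorption retards both mechanisms: v_R = v/R = 0.005061 m/day, D_R = D/R = 0.01044 m²/day.
v_R·t = 0.005061 × 246 = 1.245006 m; 2√(D_R t) = 3.205 m; argument = (0.662 − 1.245006)/3.205 = -0.1819.
C = C₀ × ½·erfc(-0.1819) = 1.26 × 0.6015 = 0.758 mg/L.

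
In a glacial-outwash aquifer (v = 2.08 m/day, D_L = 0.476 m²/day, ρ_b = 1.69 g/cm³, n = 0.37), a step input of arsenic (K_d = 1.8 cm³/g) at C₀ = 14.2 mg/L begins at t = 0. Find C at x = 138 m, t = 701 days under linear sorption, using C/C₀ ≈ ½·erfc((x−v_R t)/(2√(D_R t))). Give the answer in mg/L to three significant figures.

Retardation factor R = 1 + ρ_b·K_d/n = 1 + 1.69 × 1.8/0.37 = 9.222.
Sorption retards both mechanisms: v_R = v/R = 0.2255 m/day, D_R = D/R = 0.05162 m²/day.
v_R·t = 0.2255 × 701 = 158.0755 m; 2√(D_R t) = 12.03 m; argument = (138 − 158.0755)/12.03 = -1.669.
C = C₀ × ½·erfc(-1.669) = 14.2 × 0.9909 = 14.1 mg/L.

14.1 mg/L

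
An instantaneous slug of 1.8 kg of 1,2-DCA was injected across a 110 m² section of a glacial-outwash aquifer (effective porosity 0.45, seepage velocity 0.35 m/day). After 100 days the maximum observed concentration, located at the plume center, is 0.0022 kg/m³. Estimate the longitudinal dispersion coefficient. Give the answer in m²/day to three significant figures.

At the plume center C_max = M/(n_e·A·√(4πDt)), so D = M²/(4πt·(n_e·A·C_max)²).
n_e·A·C_max = 0.45 × 110 × 0.0022 = 0.1089 kg/m.
D = 1.8²/(4π × 100 × 0.1089²) = 0.217 m²/day.

0.217 m²/day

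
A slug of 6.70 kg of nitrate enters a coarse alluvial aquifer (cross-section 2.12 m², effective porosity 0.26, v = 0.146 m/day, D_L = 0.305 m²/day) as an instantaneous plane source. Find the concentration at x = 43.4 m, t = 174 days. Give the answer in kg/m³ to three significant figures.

0.102 kg/m³

For an instantaneous plane source, C(x,t) = M/(n_e·A·√(4πDt)) · exp(−(x−vt)²/(4Dt)), with n_e·A the pore (flow) area.
Plume center vt = 0.146 × 174 = 25.404 m, so the well at 43.4 m is 17.996 m downgradient of the peak.
√(4πDt) = 25.82 m, giving peak height M/(n_e·A·√(4πDt)) = 6.70/(0.26 × 2.12 × 25.82) = 0.4708 kg/m³.
(x−vt)²/(4Dt) = (17.996)²/(4 × 0.305 × 174) = 1.526; exp(−1.526) = 0.2174.
C = 0.4708 × 0.2174 = 0.102 kg/m³.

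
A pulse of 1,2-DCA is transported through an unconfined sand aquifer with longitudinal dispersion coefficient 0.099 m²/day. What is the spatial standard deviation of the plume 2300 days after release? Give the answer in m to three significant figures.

Dispersive spreading gives a Gaussian with σ² = 2Dt; advection only shifts the center.
σ = √(2 × 0.099 × 2300) = 21.3 m.

21.3 m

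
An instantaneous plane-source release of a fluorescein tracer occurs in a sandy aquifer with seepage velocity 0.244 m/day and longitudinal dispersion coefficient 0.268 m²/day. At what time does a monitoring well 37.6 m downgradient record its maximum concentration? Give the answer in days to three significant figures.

For the 1D instantaneous-source solution, setting ∂C/∂t = 0 at fixed x gives v²t² + 2Dt − x² = 0, so t = (√(D² + v²x²) − D)/v².
√(D² + v²x²) = √(0.268² + 0.244² × 37.6²) = 9.178; v² = 0.059536.
t = (9.178 − 0.268)/0.059536 = 150 days (vs. the pure-advection estimate x/v = 154 d).

150 days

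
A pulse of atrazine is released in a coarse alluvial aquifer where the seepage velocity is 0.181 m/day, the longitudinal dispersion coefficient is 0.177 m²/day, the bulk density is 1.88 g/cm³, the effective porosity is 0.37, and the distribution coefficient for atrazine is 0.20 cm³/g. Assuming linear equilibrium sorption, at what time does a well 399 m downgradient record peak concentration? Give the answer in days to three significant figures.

Retardation factor R = 1 + ρ_b·K_d/n = 1 + 1.88 × 0.20/0.37 = 2.016.
Sorption retards both mechanisms: v_R = v/R = 0.08978 m/day, D_R = D/R = 0.08780 m²/day.
Peak time from v_R²t² + 2D_R t − x² = 0: t = (√(D_R² + v_R²x²) − D_R)/v_R².
√(D_R² + v_R²x²) = √(0.08780² + 0.08978² × 399²) = 35.82; v_R² = 0.008060.
t = (35.82 − 0.08780)/0.008060 = 4430 days.

4430 days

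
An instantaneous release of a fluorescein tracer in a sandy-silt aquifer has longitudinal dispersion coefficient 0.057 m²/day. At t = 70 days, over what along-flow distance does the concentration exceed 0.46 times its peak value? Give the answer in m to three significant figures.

7.04 m

The plume is Gaussian with σ = √(2Dt) = √(2 × 0.057 × 70) = 2.825 m.
C/C_peak = exp(−Δx²/(2σ²)) = 0.46 ⇒ Δx = σ·√(−2 ln 0.46) = 2.825 × 1.246 = 3.520 m.
Width = 2Δx = 7.04 m.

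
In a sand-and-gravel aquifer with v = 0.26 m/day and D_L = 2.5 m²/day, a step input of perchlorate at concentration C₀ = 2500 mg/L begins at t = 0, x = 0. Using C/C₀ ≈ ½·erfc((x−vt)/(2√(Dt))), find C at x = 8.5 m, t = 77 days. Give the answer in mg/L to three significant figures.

For a continuous step input, C/C₀ ≈ ½·erfc((x−vt)/(2√(Dt))).
vt = 0.26 × 77 = 20.02 m and 2√(Dt) = 2√(2.5 × 77) = 27.75 m.
Argument (x−vt)/(2√(Dt)) = (8.5 − 20.02)/27.75 = -0.4151; ½·erfc(-0.4151) = 0.7214.
C = 2500 × 0.7214 = 1800 mg/L.

1800 mg/L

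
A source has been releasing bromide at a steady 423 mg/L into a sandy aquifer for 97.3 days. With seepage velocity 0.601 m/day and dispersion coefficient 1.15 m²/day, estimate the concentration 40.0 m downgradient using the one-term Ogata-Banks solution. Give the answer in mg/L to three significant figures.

377 mg/L

For a continuous step input, C/C₀ ≈ ½·erfc((x−vt)/(2√(Dt))).
vt = 0.601 × 97.3 = 58.4773 m and 2√(Dt) = 2√(1.15 × 97.3) = 21.16 m.
Argument (x−vt)/(2√(Dt)) = (40.0 − 58.4773)/21.16 = -0.8732; ½·erfc(-0.8732) = 0.8916.
C = 423 × 0.8916 = 377 mg/L.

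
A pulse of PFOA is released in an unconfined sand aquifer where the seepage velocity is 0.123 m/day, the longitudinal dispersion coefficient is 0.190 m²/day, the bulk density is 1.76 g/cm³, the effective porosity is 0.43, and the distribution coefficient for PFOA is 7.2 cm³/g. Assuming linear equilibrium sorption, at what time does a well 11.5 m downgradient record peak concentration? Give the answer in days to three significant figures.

2490 days

Retardation factor R = 1 + ρ_b·K_d/n = 1 + 1.76 × 7.2/0.43 = 30.47.
Sorption retards both mechanisms: v_R = v/R = 0.004037 m/day, D_R = D/R = 0.006236 m²/day.
Peak time from v_R²t² + 2D_R t − x² = 0: t = (√(D_R² + v_R²x²) − D_R)/v_R².
√(D_R² + v_R²x²) = √(0.006236² + 0.004037² × 11.5²) = 0.04684; v_R² = 1.630e-05.
t = (0.04684 − 0.006236)/1.630e-05 = 2490 days.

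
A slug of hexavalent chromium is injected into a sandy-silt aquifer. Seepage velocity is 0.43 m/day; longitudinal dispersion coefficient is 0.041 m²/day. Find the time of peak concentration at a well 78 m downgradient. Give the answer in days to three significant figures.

For the 1D instantaneous-source solution, setting ∂C/∂t = 0 at fixed x gives v²t² + 2Dt − x² = 0, so t = (√(D² + v²x²) − D)/v².
√(D² + v²x²) = √(0.041² + 0.43² × 78²) = 33.54; v² = 0.1849.
t = (33.54 − 0.041)/0.1849 = 181 days (vs. the pure-advection estimate x/v = 181 d).

181 days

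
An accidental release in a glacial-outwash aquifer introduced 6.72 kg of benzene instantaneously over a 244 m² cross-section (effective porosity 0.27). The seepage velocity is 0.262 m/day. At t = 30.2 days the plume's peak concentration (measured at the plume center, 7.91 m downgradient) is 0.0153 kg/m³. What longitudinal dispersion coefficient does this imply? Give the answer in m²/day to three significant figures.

0.117 m²/day

At the plume center C_max = M/(n_e·A·√(4πDt)), so D = M²/(4πt·(n_e·A·C_max)²).
n_e·A·C_max = 0.27 × 244 × 0.0153 = 1.008 kg/m.
D = 6.72²/(4π × 30.2 × 1.008²) = 0.117 m²/day.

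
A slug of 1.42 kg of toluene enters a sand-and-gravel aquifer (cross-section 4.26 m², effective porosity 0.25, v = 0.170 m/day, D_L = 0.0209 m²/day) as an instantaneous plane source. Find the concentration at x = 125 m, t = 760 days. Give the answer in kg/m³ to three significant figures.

For an instantaneous plane source, C(x,t) = M/(n_e·A·√(4πDt)) · exp(−(x−vt)²/(4Dt)), with n_e·A the pore (flow) area.
Plume center vt = 0.170 × 760 = 129.2 m, so the well at 125 m is 4.2 m upgradient of the peak.
√(4πDt) = 14.13 m, giving peak height M/(n_e·A·√(4πDt)) = 1.42/(0.25 × 4.26 × 14.13) = 0.09436 kg/m³.
(x−vt)²/(4Dt) = (-4.2)²/(4 × 0.0209 × 760) = 0.2776; exp(−0.2776) = 0.7576.
C = 0.09436 × 0.7576 = 0.0715 kg/m³.

0.0715 kg/m³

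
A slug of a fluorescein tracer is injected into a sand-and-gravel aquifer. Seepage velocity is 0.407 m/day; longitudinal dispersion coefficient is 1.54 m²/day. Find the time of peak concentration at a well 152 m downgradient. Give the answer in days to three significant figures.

For the 1D instantaneous-source solution, setting ∂C/∂t = 0 at fixed x gives v²t² + 2Dt − x² = 0, so t = (√(D² + v²x²) − D)/v².
√(D² + v²x²) = √(1.54² + 0.407² × 152²) = 61.88; v² = 0.165649.
t = (61.88 − 1.54)/0.165649 = 364 days (vs. the pure-advection estimate x/v = 373 d).

364 days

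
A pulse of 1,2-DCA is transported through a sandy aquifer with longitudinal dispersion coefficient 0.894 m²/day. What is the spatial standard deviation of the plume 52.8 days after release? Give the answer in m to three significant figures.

9.72 m

Dispersive spreading gives a Gaussian with σ² = 2Dt; advection only shifts the center.
σ = √(2 × 0.894 × 52.8) = 9.72 m.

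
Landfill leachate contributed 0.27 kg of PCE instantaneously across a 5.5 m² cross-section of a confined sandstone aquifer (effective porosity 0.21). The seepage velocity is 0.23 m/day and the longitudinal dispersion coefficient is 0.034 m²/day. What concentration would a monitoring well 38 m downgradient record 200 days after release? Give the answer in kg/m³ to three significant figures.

0.00240 kg/m³

For an instantaneous plane source, C(x,t) = M/(n_e·A·√(4πDt)) · exp(−(x−vt)²/(4Dt)), with n_e·A the pore (flow) area.
Plume center vt = 0.23 × 200 = 46 m, so the well at 38 m is 8 m upgradient of the peak.
√(4πDt) = 9.244 m, giving peak height M/(n_e·A·√(4πDt)) = 0.27/(0.21 × 5.5 × 9.244) = 0.02529 kg/m³.
(x−vt)²/(4Dt) = (-8)²/(4 × 0.034 × 200) = 2.353; exp(−2.353) = 0.09508.
C = 0.02529 × 0.09508 = 0.00240 kg/m³.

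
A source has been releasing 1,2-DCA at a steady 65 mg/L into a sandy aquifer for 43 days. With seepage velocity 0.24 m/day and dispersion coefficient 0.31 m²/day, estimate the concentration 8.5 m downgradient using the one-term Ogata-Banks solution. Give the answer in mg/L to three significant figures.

For a continuous step input, C/C₀ ≈ ½·erfc((x−vt)/(2√(Dt))).
vt = 0.24 × 43 = 10.32 m and 2√(Dt) = 2√(0.31 × 43) = 7.302 m.
Argument (x−vt)/(2√(Dt)) = (8.5 − 10.32)/7.302 = -0.2492; ½·erfc(-0.2492) = 0.6377.
C = 65 × 0.6377 = 41.5 mg/L.

41.5 mg/L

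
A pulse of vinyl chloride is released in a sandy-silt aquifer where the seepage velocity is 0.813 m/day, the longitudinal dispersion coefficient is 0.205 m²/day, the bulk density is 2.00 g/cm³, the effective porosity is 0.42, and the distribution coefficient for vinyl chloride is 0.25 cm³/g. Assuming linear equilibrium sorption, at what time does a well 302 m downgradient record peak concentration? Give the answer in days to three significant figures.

813 days

Retardation factor R = 1 + ρ_b·K_d/n = 1 + 2.00 × 0.25/0.42 = 2.190.
Sorption retards both mechanisms: v_R = v/R = 0.3712 m/day, D_R = D/R = 0.09361 m²/day.
Peak time from v_R²t² + 2D_R t − x² = 0: t = (√(D_R² + v_R²x²) − D_R)/v_R².
√(D_R² + v_R²x²) = √(0.09361² + 0.3712² × 302²) = 112.1; v_R² = 0.1378.
t = (112.1 − 0.09361)/0.1378 = 813 days.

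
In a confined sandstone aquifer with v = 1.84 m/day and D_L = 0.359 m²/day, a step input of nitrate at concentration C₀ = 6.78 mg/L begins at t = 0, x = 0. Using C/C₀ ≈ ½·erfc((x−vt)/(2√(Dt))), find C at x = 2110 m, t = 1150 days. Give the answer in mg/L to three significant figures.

3.95 mg/L

For a continuous step input, C/C₀ ≈ ½·erfc((x−vt)/(2√(Dt))).
vt = 1.84 × 1150 = 2116 m and 2√(Dt) = 2√(0.359 × 1150) = 40.64 m.
Argument (x−vt)/(2√(Dt)) = (2110 − 2116)/40.64 = -0.1476; ½·erfc(-0.1476) = 0.5827.
C = 6.78 × 0.5827 = 3.95 mg/L.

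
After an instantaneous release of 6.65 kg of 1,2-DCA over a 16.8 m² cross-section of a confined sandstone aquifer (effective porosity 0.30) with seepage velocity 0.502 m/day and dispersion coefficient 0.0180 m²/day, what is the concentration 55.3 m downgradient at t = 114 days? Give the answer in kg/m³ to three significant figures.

0.165 kg/m³

For an instantaneous plane source, C(x,t) = M/(n_e·A·√(4πDt)) · exp(−(x−vt)²/(4Dt)), with n_e·A the pore (flow) area.
Plume center vt = 0.502 × 114 = 57.228 m, so the well at 55.3 m is 1.928 m upgradient of the peak.
√(4πDt) = 5.078 m, giving peak height M/(n_e·A·√(4πDt)) = 6.65/(0.30 × 16.8 × 5.078) = 0.2598 kg/m³.
(x−vt)²/(4Dt) = (-1.928)²/(4 × 0.0180 × 114) = 0.4529; exp(−0.4529) = 0.6358.
C = 0.2598 × 0.6358 = 0.165 kg/m³.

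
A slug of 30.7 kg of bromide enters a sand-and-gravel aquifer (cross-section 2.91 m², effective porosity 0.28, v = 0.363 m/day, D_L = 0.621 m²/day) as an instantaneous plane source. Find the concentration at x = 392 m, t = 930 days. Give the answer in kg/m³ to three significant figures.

For an instantaneous plane source, C(x,t) = M/(n_e·A·√(4πDt)) · exp(−(x−vt)²/(4Dt)), with n_e·A the pore (flow) area.
Plume center vt = 0.363 × 930 = 337.59 m, so the well at 392 m is 54.41 m downgradient of the peak.
√(4πDt) = 85.19 m, giving peak height M/(n_e·A·√(4πDt)) = 30.7/(0.28 × 2.91 × 85.19) = 0.4423 kg/m³.
(x−vt)²/(4Dt) = (54.41)²/(4 × 0.621 × 930) = 1.282; exp(−1.282) = 0.2775.
C = 0.4423 × 0.2775 = 0.123 kg/m³.

0.123 kg/m³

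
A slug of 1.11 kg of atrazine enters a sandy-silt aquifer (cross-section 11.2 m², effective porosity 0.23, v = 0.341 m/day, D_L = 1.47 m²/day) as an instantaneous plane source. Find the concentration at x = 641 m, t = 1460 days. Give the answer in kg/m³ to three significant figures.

0.000241 kg/m³

For an instantaneous plane source, C(x,t) = M/(n_e·A·√(4πDt)) · exp(−(x−vt)²/(4Dt)), with n_e·A the pore (flow) area.
Plume center vt = 0.341 × 1460 = 497.86 m, so the well at 641 m is 143.14 m downgradient of the peak.
√(4πDt) = 164.2 m, giving peak height M/(n_e·A·√(4πDt)) = 1.11/(0.23 × 11.2 × 164.2) = 0.002624 kg/m³.
(x−vt)²/(4Dt) = (143.14)²/(4 × 1.47 × 1460) = 2.387; exp(−2.387) = 0.09190.
C = 0.002624 × 0.09190 = 0.000241 kg/m³.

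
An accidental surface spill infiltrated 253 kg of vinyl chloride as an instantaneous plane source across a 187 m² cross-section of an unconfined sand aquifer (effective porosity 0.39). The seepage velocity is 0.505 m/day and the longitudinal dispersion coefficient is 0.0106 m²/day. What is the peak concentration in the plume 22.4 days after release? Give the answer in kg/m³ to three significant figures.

The peak of an instantaneous 1D plume sits at x = vt; there the Gaussian factor is 1 and C_max = M/(n_e·A·√(4πDt)), where n_e·A is the pore area the mass is dissolved in.
√(4πDt) = √(4π × 0.0106 × 22.4) = 1.727 m, so C_max = 253/(0.39 × 187 × 1.727) = 2.01 kg/m³.

2.01 kg/m³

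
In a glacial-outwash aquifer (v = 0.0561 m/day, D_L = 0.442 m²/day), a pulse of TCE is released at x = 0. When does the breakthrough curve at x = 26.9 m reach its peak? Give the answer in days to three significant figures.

For the 1D instantaneous-source solution, setting ∂C/∂t = 0 at fixed x gives v²t² + 2Dt − x² = 0, so t = (√(D² + v²x²) − D)/v².
√(D² + v²x²) = √(0.442² + 0.0561² × 26.9²) = 1.572; v² = 0.00314721.
t = (1.572 − 0.442)/0.00314721 = 359 days (vs. the pure-advection estimate x/v = 480 d).

359 days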